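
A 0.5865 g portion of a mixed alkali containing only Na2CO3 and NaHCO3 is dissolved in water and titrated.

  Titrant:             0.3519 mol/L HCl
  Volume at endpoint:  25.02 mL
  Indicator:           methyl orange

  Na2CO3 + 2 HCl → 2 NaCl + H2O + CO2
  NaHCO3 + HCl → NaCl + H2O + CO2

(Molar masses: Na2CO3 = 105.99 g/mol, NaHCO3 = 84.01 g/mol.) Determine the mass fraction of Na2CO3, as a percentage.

44.62 %

n(HCl) = 0.02502 × 0.3519 = 8.805 × 10^-3 mol
Let x = n(Na2CO3), y = n(NaHCO3).
Titrant: 2x + 1y = 8.805 × 10^-3;  mass: 105.99x + 84.01y = 0.5865
Solving, x = 2.469 × 10^-3 mol, y = 3.866 × 10^-3 mol
mass of Na2CO3 = 2.469 × 10^-3 × 105.99 = 0.2617 g
% Na2CO3 = 0.2617 / 0.5865 × 100 = 44.62 %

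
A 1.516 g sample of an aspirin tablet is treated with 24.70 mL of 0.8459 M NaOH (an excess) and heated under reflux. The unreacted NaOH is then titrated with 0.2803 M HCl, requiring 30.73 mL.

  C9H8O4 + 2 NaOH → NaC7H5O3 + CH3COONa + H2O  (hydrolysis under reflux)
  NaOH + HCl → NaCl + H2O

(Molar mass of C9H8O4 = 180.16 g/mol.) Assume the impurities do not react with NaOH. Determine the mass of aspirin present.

1.106 g

n(NaOH) added = 0.02470 × 0.8459 = 0.02089 mol
n(HCl) used in back-titration = 0.03073 × 0.2803 = 8.614 × 10^-3 mol
n(NaOH) left over = 8.614 × 10^-3 mol (1:1 ratio)
n(NaOH) consumed by analyte = 0.02089 − 8.614 × 10^-3 = 0.01228 mol
From the 1:2 ratio, n(C9H8O4) = 1/2 × 0.01228 = 6.140 × 10^-3 mol
mass of C9H8O4 = 6.140 × 10^-3 × 180.16 = 1.106 g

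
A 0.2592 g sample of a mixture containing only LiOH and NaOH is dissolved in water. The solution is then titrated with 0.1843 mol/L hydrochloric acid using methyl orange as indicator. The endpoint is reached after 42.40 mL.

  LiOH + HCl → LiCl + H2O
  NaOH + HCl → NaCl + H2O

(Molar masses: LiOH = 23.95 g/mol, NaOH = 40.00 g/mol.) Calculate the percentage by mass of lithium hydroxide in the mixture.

30.73 %

n(HCl) = 0.04240 × 0.1843 = 7.814 × 10^-3 mol
Let x = n(LiOH), y = n(NaOH).
Titrant: 1x + 1y = 7.814 × 10^-3;  mass: 23.95x + 40.00y = 0.2592
Solving, x = 3.325 × 10^-3 mol, y = 4.489 × 10^-3 mol
mass of LiOH = 3.325 × 10^-3 × 23.95 = 0.07964 g
% LiOH = 0.07964 / 0.2592 × 100 = 30.73 %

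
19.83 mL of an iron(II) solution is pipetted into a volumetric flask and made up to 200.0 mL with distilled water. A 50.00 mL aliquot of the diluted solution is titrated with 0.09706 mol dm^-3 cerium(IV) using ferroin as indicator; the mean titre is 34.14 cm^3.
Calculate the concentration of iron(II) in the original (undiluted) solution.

0.6684 mol/L

Ce^4+ + Fe^2+ → Ce^3+ + Fe^3+
n(Ce4+) = 0.03414 × 0.09706 = 3.314 × 10^-3 mol
n(Fe2+) in the aliquot = 3.314 × 10^-3 mol (1:1 ratio)
[Fe2+]_dilute = 3.314 × 10^-3 / 0.05000 = 0.06627 mol/L
Dilution factor = 200.0 / 19.83 = 10.09
[Fe2+]_stock = 0.06627 × 10.09 = 0.6684 mol/L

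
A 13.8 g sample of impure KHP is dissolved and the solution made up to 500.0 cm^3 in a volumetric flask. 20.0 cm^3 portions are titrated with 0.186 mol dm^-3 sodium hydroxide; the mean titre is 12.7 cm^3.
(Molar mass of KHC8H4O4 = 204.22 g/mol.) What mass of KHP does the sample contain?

12.1 g

KHC8H4O4 + NaOH → KNaC8H4O4 + H2O
n(NaOH) per titration = 0.0127 × 0.186 = 2.36 × 10^-3 mol
n(KHC8H4O4) in each aliquot = 2.36 × 10^-3 mol (1:1 ratio)
n(KHC8H4O4) in the whole flask = 2.36 × 10^-3 × 500.0/20.0 = 0.0591 mol
mass of KHC8H4O4 = 0.0591 × 204.22 = 12.1 g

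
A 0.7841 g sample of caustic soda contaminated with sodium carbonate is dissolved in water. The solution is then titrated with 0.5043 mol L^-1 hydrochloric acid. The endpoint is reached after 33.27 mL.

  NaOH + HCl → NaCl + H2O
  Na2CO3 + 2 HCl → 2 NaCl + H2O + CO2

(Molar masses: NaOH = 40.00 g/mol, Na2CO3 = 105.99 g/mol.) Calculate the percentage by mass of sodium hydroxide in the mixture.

n(HCl) = 0.03327 × 0.5043 = 0.01678 mol
Let x = n(NaOH), y = n(Na2CO3).
Titrant: 1x + 2y = 0.01678;  mass: 40.00x + 105.99y = 0.7841
Solving, x = 8.084 × 10^-3 mol, y = 4.347 × 10^-3 mol
mass of NaOH = 8.084 × 10^-3 × 40.00 = 0.3234 g
% NaOH = 0.3234 / 0.7841 × 100 = 41.24 %

41.24 %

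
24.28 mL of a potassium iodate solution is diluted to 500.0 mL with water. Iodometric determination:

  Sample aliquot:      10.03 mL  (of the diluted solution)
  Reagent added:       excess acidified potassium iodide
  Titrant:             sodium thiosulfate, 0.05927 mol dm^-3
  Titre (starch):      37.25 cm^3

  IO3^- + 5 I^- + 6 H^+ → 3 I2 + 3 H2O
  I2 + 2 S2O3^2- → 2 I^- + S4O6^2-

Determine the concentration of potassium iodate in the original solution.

0.7555 mol/L

n(S2O3^2-) = 0.03725 × 0.05927 = 2.208 × 10^-3 mol
n(I2) = n(S2O3^2-)/2 = 1.104 × 10^-3 mol
From the 1:3 ratio, n(IO3^-) in the aliquot = 1/3 × 1.104 × 10^-3 = 3.680 × 10^-4 mol
[IO3^-]_dilute = 3.680 × 10^-4 / 0.01003 = 0.03669 mol/L
[IO3^-]_original = 0.03669 × 500.0/24.28 = 0.7555 mol/L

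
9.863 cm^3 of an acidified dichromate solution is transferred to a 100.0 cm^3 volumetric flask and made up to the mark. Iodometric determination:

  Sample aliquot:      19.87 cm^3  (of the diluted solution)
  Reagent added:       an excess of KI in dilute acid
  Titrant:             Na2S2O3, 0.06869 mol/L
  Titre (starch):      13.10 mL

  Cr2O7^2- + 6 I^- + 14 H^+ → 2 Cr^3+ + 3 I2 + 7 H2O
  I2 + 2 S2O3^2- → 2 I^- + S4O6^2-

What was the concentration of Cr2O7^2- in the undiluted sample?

n(S2O3^2-) = 0.01310 × 0.06869 = 8.998 × 10^-4 mol
n(I2) = n(S2O3^2-)/2 = 4.499 × 10^-4 mol
From the 1:3 ratio, n(Cr2O7^2-) in the aliquot = 1/3 × 4.499 × 10^-4 = 1.500 × 10^-4 mol
[Cr2O7^2-]_dilute = 1.500 × 10^-4 / 0.01987 = 0.007548 mol/L
[Cr2O7^2-]_original = 0.007548 × 100.0/9.863 = 0.07653 mol/L

0.07653 mol/L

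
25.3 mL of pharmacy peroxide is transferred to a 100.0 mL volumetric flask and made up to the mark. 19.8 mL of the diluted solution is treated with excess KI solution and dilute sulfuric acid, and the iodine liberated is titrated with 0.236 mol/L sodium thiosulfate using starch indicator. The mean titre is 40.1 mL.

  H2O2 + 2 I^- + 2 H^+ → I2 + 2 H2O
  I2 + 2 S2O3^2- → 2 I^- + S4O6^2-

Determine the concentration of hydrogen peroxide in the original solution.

0.945 mol/L

n(S2O3^2-) = 0.0401 × 0.236 = 9.46 × 10^-3 mol
n(I2) = n(S2O3^2-)/2 = 4.73 × 10^-3 mol
n(H2O2) in the aliquot = 4.73 × 10^-3 mol (1:1 ratio)
[H2O2]_dilute = 4.73 × 10^-3 / 0.0198 = 0.239 mol/L
[H2O2]_original = 0.239 × 100.0/25.3 = 0.945 mol/L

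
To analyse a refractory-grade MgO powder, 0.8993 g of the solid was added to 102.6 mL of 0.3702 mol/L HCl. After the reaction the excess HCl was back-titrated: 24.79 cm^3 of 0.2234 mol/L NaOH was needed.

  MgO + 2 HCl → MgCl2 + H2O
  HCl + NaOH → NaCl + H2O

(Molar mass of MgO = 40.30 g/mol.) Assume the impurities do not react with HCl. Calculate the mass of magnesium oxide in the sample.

0.6538 g

n(HCl) added = 0.1026 × 0.3702 = 0.03798 mol
n(NaOH) used in back-titration = 0.02479 × 0.2234 = 5.538 × 10^-3 mol
n(HCl) left over = 5.538 × 10^-3 mol (1:1 ratio)
n(HCl) consumed by analyte = 0.03798 − 5.538 × 10^-3 = 0.03244 mol
From the 1:2 ratio, n(MgO) = 1/2 × 0.03244 = 0.01622 mol
mass of MgO = 0.01622 × 40.30 = 0.6538 g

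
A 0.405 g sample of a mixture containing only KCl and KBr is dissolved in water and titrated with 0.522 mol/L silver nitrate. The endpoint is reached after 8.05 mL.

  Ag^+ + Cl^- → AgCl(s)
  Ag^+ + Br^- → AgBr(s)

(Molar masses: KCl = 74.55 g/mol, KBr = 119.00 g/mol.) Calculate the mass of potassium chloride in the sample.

n(AgNO3) = 0.00805 × 0.522 = 4.20 × 10^-3 mol
Let x = n(KCl), y = n(KBr).
Titrant: 1x + 1y = 4.20 × 10^-3;  mass: 74.55x + 119.00y = 0.405
Solving, x = 2.14 × 10^-3 mol, y = 2.06 × 10^-3 mol
mass of KCl = 2.14 × 10^-3 × 74.55 = 0.159 g

0.159 g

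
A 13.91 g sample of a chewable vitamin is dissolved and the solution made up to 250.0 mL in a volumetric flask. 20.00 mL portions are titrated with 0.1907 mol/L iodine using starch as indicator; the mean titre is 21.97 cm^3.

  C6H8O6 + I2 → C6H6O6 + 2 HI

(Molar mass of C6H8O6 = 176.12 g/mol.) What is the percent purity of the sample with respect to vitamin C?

n(I2) per titration = 0.02197 × 0.1907 = 4.190 × 10^-3 mol
n(C6H8O6) in each aliquot = 4.190 × 10^-3 mol (1:1 ratio)
n(C6H8O6) in the whole flask = 4.190 × 10^-3 × 250.0/20.00 = 0.05237 mol
mass of C6H8O6 = 0.05237 × 176.12 = 9.224 g
% C6H8O6 = 9.224 / 13.91 × 100 = 66.31 %

66.31 %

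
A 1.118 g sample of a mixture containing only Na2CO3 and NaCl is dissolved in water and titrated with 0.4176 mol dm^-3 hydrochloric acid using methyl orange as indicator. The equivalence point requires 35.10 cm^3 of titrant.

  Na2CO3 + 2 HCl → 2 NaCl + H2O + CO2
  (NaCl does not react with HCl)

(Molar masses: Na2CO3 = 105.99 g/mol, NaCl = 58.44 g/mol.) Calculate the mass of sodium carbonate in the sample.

0.7768 g

n(HCl) = 0.03510 × 0.4176 = 0.01466 mol
Let x = n(Na2CO3), y = n(NaCl).
Titrant: 2x = 0.01466;  mass: 105.99x + 58.44y = 1.118
Solving, x = 7.329 × 10^-3 mol, y = 5.839 × 10^-3 mol
mass of Na2CO3 = 7.329 × 10^-3 × 105.99 = 0.7768 g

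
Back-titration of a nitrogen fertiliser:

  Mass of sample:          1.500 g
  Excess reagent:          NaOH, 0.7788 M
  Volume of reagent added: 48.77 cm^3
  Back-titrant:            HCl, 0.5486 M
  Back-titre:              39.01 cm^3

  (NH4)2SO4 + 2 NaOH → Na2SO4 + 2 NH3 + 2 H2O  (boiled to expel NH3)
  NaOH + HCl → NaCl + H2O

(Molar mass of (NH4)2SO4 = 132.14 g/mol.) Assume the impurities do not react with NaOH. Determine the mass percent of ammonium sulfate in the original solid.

n(NaOH) added = 0.04877 × 0.7788 = 0.03798 mol
n(HCl) used in back-titration = 0.03901 × 0.5486 = 0.02140 mol
n(NaOH) left over = 0.02140 mol (1:1 ratio)
n(NaOH) consumed by analyte = 0.03798 − 0.02140 = 0.01658 mol
From the 1:2 ratio, n((NH4)2SO4) = 1/2 × 0.01658 = 8.291 × 10^-3 mol
mass of (NH4)2SO4 = 8.291 × 10^-3 × 132.14 = 1.096 g
% (NH4)2SO4 = 1.096 / 1.500 × 100 = 73.03 %

73.03 %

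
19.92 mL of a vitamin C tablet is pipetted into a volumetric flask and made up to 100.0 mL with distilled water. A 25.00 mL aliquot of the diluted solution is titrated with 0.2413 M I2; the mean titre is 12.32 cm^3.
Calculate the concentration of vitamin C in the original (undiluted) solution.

C6H8O6 + I2 → C6H6O6 + 2 HI
n(I2) = 0.01232 × 0.2413 = 2.973 × 10^-3 mol
n(C6H8O6) in the aliquot = 2.973 × 10^-3 mol (1:1 ratio)
[C6H8O6]_dilute = 2.973 × 10^-3 / 0.02500 = 0.1189 mol/L
Dilution factor = 100.0 / 19.92 = 5.020
[C6H8O6]_stock = 0.1189 × 5.020 = 0.5970 mol/L

0.5970 M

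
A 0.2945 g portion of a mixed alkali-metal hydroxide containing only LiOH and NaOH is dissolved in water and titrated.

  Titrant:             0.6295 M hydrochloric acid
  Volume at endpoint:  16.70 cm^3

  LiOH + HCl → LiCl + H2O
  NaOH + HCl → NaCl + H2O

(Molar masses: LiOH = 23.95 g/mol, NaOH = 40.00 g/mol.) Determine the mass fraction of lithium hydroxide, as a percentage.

63.85 %

n(HCl) = 0.01670 × 0.6295 = 0.01051 mol
Let x = n(LiOH), y = n(NaOH).
Titrant: 1x + 1y = 0.01051;  mass: 23.95x + 40.00y = 0.2945
Solving, x = 7.851 × 10^-3 mol, y = 2.662 × 10^-3 mol
mass of LiOH = 7.851 × 10^-3 × 23.95 = 0.1880 g
% LiOH = 0.1880 / 0.2945 × 100 = 63.85 %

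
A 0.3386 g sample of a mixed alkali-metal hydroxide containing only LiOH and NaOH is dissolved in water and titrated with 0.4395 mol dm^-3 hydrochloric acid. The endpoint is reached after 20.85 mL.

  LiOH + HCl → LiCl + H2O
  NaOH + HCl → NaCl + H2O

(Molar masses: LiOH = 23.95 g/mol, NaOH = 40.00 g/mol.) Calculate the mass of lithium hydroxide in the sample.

0.04170 g

n(HCl) = 0.02085 × 0.4395 = 9.164 × 10^-3 mol
Let x = n(LiOH), y = n(NaOH).
Titrant: 1x + 1y = 9.164 × 10^-3;  mass: 23.95x + 40.00y = 0.3386
Solving, x = 1.741 × 10^-3 mol, y = 7.423 × 10^-3 mol
mass of LiOH = 1.741 × 10^-3 × 23.95 = 0.04170 g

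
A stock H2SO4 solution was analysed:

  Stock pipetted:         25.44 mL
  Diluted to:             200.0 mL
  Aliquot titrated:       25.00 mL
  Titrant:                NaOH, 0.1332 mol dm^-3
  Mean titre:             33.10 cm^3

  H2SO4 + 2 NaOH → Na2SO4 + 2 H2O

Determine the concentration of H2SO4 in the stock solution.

n(NaOH) = 0.03310 × 0.1332 = 4.409 × 10^-3 mol
From the 1:2 ratio, n(H2SO4) in the aliquot = 1/2 × 4.409 × 10^-3 = 2.204 × 10^-3 mol
[H2SO4]_dilute = 2.204 × 10^-3 / 0.02500 = 0.08818 mol/L
Dilution factor = 200.0 / 25.44 = 7.862
[H2SO4]_stock = 0.08818 × 7.862 = 0.6932 mol/L

0.6932 mol/L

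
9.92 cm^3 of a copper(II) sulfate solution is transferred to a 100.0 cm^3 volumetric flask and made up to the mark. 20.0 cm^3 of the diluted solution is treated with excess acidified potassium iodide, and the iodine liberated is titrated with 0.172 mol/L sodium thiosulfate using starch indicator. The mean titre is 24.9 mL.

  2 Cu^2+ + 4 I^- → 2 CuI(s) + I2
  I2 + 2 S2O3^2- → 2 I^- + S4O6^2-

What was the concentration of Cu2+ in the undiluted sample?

n(S2O3^2-) = 0.0249 × 0.172 = 4.28 × 10^-3 mol
n(I2) = n(S2O3^2-)/2 = 2.14 × 10^-3 mol
From the 2:1 ratio, n(Cu2+) in the aliquot = 2/1 × 2.14 × 10^-3 = 4.28 × 10^-3 mol
[Cu2+]_dilute = 4.28 × 10^-3 / 0.0200 = 0.214 mol/L
[Cu2+]_original = 0.214 × 100.0/9.92 = 2.16 mol/L

2.16 mol/L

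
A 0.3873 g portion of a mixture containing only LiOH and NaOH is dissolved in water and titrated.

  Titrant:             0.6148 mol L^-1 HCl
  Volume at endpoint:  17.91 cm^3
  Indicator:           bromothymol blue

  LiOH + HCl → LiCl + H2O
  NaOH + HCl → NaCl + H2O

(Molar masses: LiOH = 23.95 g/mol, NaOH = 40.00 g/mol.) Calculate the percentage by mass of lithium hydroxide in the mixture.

20.48 %

n(HCl) = 0.01791 × 0.6148 = 0.01101 mol
Let x = n(LiOH), y = n(NaOH).
Titrant: 1x + 1y = 0.01101;  mass: 23.95x + 40.00y = 0.3873
Solving, x = 3.311 × 10^-3 mol, y = 7.700 × 10^-3 mol
mass of LiOH = 3.311 × 10^-3 × 23.95 = 0.07930 g
% LiOH = 0.07930 / 0.3873 × 100 = 20.48 %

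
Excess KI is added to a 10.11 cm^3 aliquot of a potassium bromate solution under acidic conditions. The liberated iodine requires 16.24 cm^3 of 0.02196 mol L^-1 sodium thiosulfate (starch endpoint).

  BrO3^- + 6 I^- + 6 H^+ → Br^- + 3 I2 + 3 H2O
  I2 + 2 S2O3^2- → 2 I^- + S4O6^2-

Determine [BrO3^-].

n(S2O3^2-) = 0.01624 × 0.02196 = 3.566 × 10^-4 mol
n(I2) = n(S2O3^2-)/2 = 1.783 × 10^-4 mol
From the 1:3 ratio, n(BrO3^-) in the aliquot = 1/3 × 1.783 × 10^-4 = 5.944 × 10^-5 mol
[BrO3^-] = 5.944 × 10^-5 / 0.01011 = 0.005879 mol/L

0.005879 mol/L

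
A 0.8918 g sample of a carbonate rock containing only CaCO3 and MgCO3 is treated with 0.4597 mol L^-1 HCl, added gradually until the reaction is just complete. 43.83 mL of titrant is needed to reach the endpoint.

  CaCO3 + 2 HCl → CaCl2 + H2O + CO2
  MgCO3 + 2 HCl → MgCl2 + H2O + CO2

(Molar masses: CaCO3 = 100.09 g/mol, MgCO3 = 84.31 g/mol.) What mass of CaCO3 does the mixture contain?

0.2691 g

n(HCl) = 0.04383 × 0.4597 = 0.02015 mol
Let x = n(CaCO3), y = n(MgCO3).
Titrant: 2x + 2y = 0.02015;  mass: 100.09x + 84.31y = 0.8918
Solving, x = 2.689 × 10^-3 mol, y = 7.385 × 10^-3 mol
mass of CaCO3 = 2.689 × 10^-3 × 100.09 = 0.2691 g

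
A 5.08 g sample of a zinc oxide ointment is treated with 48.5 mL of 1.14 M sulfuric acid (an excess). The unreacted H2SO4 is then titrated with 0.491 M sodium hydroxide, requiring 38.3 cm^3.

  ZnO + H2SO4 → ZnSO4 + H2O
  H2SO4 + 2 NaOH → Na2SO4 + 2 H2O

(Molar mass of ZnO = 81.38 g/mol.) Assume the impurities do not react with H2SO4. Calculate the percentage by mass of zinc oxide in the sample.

73.5 %

n(H2SO4) added = 0.0485 × 1.14 = 0.0553 mol
n(NaOH) used in back-titration = 0.0383 × 0.491 = 0.0188 mol
From the 1:2 ratio, n(H2SO4) left over = 1/2 × 0.0188 = 9.40 × 10^-3 mol
n(H2SO4) consumed by analyte = 0.0553 − 9.40 × 10^-3 = 0.0459 mol
n(ZnO) = 0.0459 mol (1:1 ratio)
mass of ZnO = 0.0459 × 81.38 = 3.73 g
% ZnO = 3.73 / 5.08 × 100 = 73.5 %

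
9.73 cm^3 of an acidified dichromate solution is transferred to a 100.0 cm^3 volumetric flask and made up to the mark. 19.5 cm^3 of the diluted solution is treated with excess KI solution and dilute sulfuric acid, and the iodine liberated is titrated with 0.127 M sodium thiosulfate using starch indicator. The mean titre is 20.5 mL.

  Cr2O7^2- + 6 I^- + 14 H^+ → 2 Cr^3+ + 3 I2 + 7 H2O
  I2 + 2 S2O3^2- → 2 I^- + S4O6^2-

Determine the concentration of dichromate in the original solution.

0.229 M

n(S2O3^2-) = 0.0205 × 0.127 = 2.60 × 10^-3 mol
n(I2) = n(S2O3^2-)/2 = 1.30 × 10^-3 mol
From the 1:3 ratio, n(Cr2O7^2-) in the aliquot = 1/3 × 1.30 × 10^-3 = 4.34 × 10^-4 mol
[Cr2O7^2-]_dilute = 4.34 × 10^-4 / 0.0195 = 0.0223 mol/L
[Cr2O7^2-]_original = 0.0223 × 100.0/9.73 = 0.229 mol/L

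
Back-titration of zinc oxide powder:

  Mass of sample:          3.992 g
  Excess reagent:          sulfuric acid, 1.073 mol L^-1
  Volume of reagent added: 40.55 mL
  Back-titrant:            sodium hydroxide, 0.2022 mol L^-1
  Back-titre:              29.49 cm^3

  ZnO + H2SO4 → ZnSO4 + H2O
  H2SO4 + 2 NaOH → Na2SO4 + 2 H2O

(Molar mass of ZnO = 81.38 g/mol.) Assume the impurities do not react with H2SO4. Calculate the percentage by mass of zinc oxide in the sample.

n(H2SO4) added = 0.04055 × 1.073 = 0.04351 mol
n(NaOH) used in back-titration = 0.02949 × 0.2022 = 5.963 × 10^-3 mol
From the 1:2 ratio, n(H2SO4) left over = 1/2 × 5.963 × 10^-3 = 2.981 × 10^-3 mol
n(H2SO4) consumed by analyte = 0.04351 − 2.981 × 10^-3 = 0.04053 mol
n(ZnO) = 0.04053 mol (1:1 ratio)
mass of ZnO = 0.04053 × 81.38 = 3.298 g
% ZnO = 3.298 / 3.992 × 100 = 82.62 %

82.62 %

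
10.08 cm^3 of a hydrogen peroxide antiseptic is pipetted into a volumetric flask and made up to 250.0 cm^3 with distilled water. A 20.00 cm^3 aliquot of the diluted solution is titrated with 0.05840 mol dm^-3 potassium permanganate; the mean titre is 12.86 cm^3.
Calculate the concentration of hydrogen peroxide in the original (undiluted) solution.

2 MnO4^- + 5 H2O2 + 6 H^+ → 2 Mn^2+ + 5 O2 + 8 H2O
n(KMnO4) = 0.01286 × 0.05840 = 7.510 × 10^-4 mol
From the 5:2 ratio, n(H2O2) in the aliquot = 5/2 × 7.510 × 10^-4 = 1.878 × 10^-3 mol
[H2O2]_dilute = 1.878 × 10^-3 / 0.02000 = 0.09388 mol/L
Dilution factor = 250.0 / 10.08 = 24.80
[H2O2]_stock = 0.09388 × 24.80 = 2.328 mol/L

2.328 mol/L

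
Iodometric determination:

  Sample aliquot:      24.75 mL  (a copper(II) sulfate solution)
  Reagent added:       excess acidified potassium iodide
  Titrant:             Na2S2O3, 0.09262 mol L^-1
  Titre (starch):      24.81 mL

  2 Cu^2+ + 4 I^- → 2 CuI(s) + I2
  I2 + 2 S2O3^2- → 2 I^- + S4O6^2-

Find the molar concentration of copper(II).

0.09284 mol/L

n(S2O3^2-) = 0.02481 × 0.09262 = 2.298 × 10^-3 mol
n(I2) = n(S2O3^2-)/2 = 1.149 × 10^-3 mol
From the 2:1 ratio, n(Cu2+) in the aliquot = 2/1 × 1.149 × 10^-3 = 2.298 × 10^-3 mol
[Cu2+] = 2.298 × 10^-3 / 0.02475 = 0.09284 mol/L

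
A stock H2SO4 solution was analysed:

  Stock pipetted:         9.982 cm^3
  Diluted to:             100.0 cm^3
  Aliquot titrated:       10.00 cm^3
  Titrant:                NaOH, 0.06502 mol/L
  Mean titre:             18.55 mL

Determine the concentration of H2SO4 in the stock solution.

0.6041 mol/L

H2SO4 + 2 NaOH → Na2SO4 + 2 H2O
n(NaOH) = 0.01855 × 0.06502 = 1.206 × 10^-3 mol
From the 1:2 ratio, n(H2SO4) in the aliquot = 1/2 × 1.206 × 10^-3 = 6.031 × 10^-4 mol
[H2SO4]_dilute = 6.031 × 10^-4 / 0.01000 = 0.06031 mol/L
Dilution factor = 100.0 / 9.982 = 10.02
[H2SO4]_stock = 0.06031 × 10.02 = 0.6041 mol/L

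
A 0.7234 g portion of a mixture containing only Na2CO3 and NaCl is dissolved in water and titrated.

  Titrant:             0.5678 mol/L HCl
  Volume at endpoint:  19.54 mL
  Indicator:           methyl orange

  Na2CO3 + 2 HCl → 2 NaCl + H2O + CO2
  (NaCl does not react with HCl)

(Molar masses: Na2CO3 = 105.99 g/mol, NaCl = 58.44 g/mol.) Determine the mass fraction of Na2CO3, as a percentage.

81.28 %

n(HCl) = 0.01954 × 0.5678 = 0.01109 mol
Let x = n(Na2CO3), y = n(NaCl).
Titrant: 2x = 0.01109;  mass: 105.99x + 58.44y = 0.7234
Solving, x = 5.547 × 10^-3 mol, y = 2.317 × 10^-3 mol
mass of Na2CO3 = 5.547 × 10^-3 × 105.99 = 0.5880 g
% Na2CO3 = 0.5880 / 0.7234 × 100 = 81.28 %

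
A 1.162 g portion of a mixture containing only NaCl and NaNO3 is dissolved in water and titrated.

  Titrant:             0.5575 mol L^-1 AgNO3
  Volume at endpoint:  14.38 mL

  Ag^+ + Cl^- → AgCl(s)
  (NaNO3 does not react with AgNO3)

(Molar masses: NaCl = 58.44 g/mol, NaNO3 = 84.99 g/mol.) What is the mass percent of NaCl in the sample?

40.32 %

n(AgNO3) = 0.01438 × 0.5575 = 8.017 × 10^-3 mol
Let x = n(NaCl), y = n(NaNO3).
Titrant: 1x = 8.017 × 10^-3;  mass: 58.44x + 84.99y = 1.162
Solving, x = 8.017 × 10^-3 mol, y = 8.160 × 10^-3 mol
mass of NaCl = 8.017 × 10^-3 × 58.44 = 0.4685 g
% NaCl = 0.4685 / 1.162 × 100 = 40.32 %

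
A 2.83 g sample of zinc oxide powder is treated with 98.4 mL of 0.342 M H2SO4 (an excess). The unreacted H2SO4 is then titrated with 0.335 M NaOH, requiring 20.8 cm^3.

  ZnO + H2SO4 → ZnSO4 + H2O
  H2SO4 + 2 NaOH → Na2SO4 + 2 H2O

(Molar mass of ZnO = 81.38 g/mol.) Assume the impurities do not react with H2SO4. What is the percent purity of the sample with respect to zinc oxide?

n(H2SO4) added = 0.0984 × 0.342 = 0.0337 mol
n(NaOH) used in back-titration = 0.0208 × 0.335 = 6.97 × 10^-3 mol
From the 1:2 ratio, n(H2SO4) left over = 1/2 × 6.97 × 10^-3 = 3.48 × 10^-3 mol
n(H2SO4) consumed by analyte = 0.0337 − 3.48 × 10^-3 = 0.0302 mol
n(ZnO) = 0.0302 mol (1:1 ratio)
mass of ZnO = 0.0302 × 81.38 = 2.46 g
% ZnO = 2.46 / 2.83 × 100 = 86.8 %

86.8 %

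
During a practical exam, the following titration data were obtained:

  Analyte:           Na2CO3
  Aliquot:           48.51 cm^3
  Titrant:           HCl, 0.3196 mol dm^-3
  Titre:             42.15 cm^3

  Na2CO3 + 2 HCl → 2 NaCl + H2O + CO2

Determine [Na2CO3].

n(HCl) = 0.04215 L × 0.3196 mol/L = 0.01347 mol
From the 1:2 mole ratio, n(Na2CO3) = 1/2 × 0.01347 = 6.736 × 10^-3 mol
[Na2CO3] = 6.736 × 10^-3 mol / 0.04851 L = 0.1388 mol/L

0.1388 mol/L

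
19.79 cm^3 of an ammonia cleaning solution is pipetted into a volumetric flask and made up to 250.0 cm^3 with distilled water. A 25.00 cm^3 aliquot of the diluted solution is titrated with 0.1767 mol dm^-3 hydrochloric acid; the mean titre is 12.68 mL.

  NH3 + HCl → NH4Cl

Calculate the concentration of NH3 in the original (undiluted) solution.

n(HCl) = 0.01268 × 0.1767 = 2.241 × 10^-3 mol
n(NH3) in the aliquot = 2.241 × 10^-3 mol (1:1 ratio)
[NH3]_dilute = 2.241 × 10^-3 / 0.02500 = 0.08962 mol/L
Dilution factor = 250.0 / 19.79 = 12.63
[NH3]_stock = 0.08962 × 12.63 = 1.132 mol/L

1.132 mol/L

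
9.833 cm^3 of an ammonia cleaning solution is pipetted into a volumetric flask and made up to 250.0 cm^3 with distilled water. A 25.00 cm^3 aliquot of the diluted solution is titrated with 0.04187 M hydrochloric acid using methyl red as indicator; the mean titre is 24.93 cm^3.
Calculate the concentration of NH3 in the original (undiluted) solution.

NH3 + HCl → NH4Cl
n(HCl) = 0.02493 × 0.04187 = 1.044 × 10^-3 mol
n(NH3) in the aliquot = 1.044 × 10^-3 mol (1:1 ratio)
[NH3]_dilute = 1.044 × 10^-3 / 0.02500 = 0.04175 mol/L
Dilution factor = 250.0 / 9.833 = 25.42
[NH3]_stock = 0.04175 × 25.42 = 1.062 mol/L

1.062 M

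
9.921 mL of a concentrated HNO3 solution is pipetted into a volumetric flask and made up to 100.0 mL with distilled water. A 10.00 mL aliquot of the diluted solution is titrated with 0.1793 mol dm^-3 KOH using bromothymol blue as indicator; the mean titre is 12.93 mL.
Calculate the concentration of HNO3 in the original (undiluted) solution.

HNO3 + KOH → KNO3 + H2O
n(KOH) = 0.01293 × 0.1793 = 2.318 × 10^-3 mol
n(HNO3) in the aliquot = 2.318 × 10^-3 mol (1:1 ratio)
[HNO3]_dilute = 2.318 × 10^-3 / 0.01000 = 0.2318 mol/L
Dilution factor = 100.0 / 9.921 = 10.08
[HNO3]_stock = 0.2318 × 10.08 = 2.337 mol/L

2.337 mol/L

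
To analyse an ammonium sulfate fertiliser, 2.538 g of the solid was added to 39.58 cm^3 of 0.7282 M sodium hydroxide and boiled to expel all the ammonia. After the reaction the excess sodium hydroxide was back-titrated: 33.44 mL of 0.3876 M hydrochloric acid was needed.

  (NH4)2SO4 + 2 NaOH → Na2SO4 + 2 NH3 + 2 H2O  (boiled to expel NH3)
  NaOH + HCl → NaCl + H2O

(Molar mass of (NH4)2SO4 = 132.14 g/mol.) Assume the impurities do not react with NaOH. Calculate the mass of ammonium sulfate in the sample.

n(NaOH) added = 0.03958 × 0.7282 = 0.02882 mol
n(HCl) used in back-titration = 0.03344 × 0.3876 = 0.01296 mol
n(NaOH) left over = 0.01296 mol (1:1 ratio)
n(NaOH) consumed by analyte = 0.02882 − 0.01296 = 0.01586 mol
From the 1:2 ratio, n((NH4)2SO4) = 1/2 × 0.01586 = 7.930 × 10^-3 mol
mass of (NH4)2SO4 = 7.930 × 10^-3 × 132.14 = 1.048 g

1.048 g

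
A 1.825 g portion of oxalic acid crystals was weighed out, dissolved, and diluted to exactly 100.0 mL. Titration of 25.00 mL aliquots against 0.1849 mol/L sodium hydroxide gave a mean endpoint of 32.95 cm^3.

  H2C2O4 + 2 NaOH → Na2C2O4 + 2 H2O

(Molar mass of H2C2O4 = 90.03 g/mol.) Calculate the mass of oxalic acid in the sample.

1.097 g

n(NaOH) per titration = 0.03295 × 0.1849 = 6.092 × 10^-3 mol
From the 1:2 ratio, n(H2C2O4) in each aliquot = 1/2 × 6.092 × 10^-3 = 3.046 × 10^-3 mol
n(H2C2O4) in the whole flask = 3.046 × 10^-3 × 100.0/25.00 = 0.01218 mol
mass of H2C2O4 = 0.01218 × 90.03 = 1.097 g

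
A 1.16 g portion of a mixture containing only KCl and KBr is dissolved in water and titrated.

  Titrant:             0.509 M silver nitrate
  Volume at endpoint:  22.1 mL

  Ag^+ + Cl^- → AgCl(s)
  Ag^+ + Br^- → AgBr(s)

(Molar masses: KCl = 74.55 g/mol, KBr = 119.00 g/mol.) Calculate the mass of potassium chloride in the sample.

0.300 g

n(AgNO3) = 0.0221 × 0.509 = 0.0112 mol
Let x = n(KCl), y = n(KBr).
Titrant: 1x + 1y = 0.0112;  mass: 74.55x + 119.00y = 1.16
Solving, x = 4.02 × 10^-3 mol, y = 7.23 × 10^-3 mol
mass of KCl = 4.02 × 10^-3 × 74.55 = 0.300 g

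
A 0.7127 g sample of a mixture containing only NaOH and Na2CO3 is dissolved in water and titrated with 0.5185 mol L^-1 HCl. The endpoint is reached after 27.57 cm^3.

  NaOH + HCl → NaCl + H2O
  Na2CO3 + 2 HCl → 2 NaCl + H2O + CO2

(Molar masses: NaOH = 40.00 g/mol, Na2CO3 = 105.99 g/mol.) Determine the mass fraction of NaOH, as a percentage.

19.38 %

n(HCl) = 0.02757 × 0.5185 = 0.01430 mol
Let x = n(NaOH), y = n(Na2CO3).
Titrant: 1x + 2y = 0.01430;  mass: 40.00x + 105.99y = 0.7127
Solving, x = 3.453 × 10^-3 mol, y = 5.421 × 10^-3 mol
mass of NaOH = 3.453 × 10^-3 × 40.00 = 0.1381 g
% NaOH = 0.1381 / 0.7127 × 100 = 19.38 %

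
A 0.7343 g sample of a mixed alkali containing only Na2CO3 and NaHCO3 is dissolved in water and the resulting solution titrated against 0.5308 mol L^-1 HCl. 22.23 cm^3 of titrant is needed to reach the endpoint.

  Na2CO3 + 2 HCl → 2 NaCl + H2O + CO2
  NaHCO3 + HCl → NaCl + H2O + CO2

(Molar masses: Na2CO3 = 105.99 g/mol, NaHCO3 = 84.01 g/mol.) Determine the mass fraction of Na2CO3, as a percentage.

n(HCl) = 0.02223 × 0.5308 = 0.01180 mol
Let x = n(Na2CO3), y = n(NaHCO3).
Titrant: 2x + 1y = 0.01180;  mass: 105.99x + 84.01y = 0.7343
Solving, x = 4.143 × 10^-3 mol, y = 3.514 × 10^-3 mol
mass of Na2CO3 = 4.143 × 10^-3 × 105.99 = 0.4391 g
% Na2CO3 = 0.4391 / 0.7343 × 100 = 59.80 %

59.80 %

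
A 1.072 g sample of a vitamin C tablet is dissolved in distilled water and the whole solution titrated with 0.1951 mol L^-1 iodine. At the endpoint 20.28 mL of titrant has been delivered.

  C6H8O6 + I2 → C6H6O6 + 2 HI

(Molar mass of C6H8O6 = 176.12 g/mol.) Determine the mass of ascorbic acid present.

0.6968 g

n(I2) = 0.02028 L × 0.1951 mol/L = 3.957 × 10^-3 mol
n(C6H8O6) = 3.957 × 10^-3 mol (1:1 ratio)
mass of C6H8O6 = 3.957 × 10^-3 × 176.12 g/mol = 0.6968 g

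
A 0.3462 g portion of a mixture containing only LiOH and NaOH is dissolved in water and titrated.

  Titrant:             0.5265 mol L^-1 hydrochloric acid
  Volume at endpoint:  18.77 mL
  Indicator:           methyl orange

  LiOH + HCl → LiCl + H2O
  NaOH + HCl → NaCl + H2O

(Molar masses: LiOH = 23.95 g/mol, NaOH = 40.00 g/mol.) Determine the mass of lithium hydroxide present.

n(HCl) = 0.01877 × 0.5265 = 9.882 × 10^-3 mol
Let x = n(LiOH), y = n(NaOH).
Titrant: 1x + 1y = 9.882 × 10^-3;  mass: 23.95x + 40.00y = 0.3462
Solving, x = 3.059 × 10^-3 mol, y = 6.823 × 10^-3 mol
mass of LiOH = 3.059 × 10^-3 × 23.95 = 0.07326 g

0.07326 g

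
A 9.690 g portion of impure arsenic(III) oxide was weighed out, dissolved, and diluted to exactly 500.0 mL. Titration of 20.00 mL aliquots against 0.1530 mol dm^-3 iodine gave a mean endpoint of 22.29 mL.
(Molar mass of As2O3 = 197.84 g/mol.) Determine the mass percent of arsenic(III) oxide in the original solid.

As2O3 + 2 I2 + 2 H2O → As2O5 + 4 HI
n(I2) per titration = 0.02229 × 0.1530 = 3.410 × 10^-3 mol
From the 1:2 ratio, n(As2O3) in each aliquot = 1/2 × 3.410 × 10^-3 = 1.705 × 10^-3 mol
n(As2O3) in the whole flask = 1.705 × 10^-3 × 500.0/20.00 = 0.04263 mol
mass of As2O3 = 0.04263 × 197.84 = 8.434 g
% As2O3 = 8.434 / 9.690 × 100 = 87.04 %

87.04 %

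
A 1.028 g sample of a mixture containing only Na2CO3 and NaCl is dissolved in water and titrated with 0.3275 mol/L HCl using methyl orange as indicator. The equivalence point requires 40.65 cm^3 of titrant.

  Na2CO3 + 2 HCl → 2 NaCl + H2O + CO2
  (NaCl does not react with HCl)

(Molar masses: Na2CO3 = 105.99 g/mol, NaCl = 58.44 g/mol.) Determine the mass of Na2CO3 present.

n(HCl) = 0.04065 × 0.3275 = 0.01331 mol
Let x = n(Na2CO3), y = n(NaCl).
Titrant: 2x = 0.01331;  mass: 105.99x + 58.44y = 1.028
Solving, x = 6.656 × 10^-3 mol, y = 5.518 × 10^-3 mol
mass of Na2CO3 = 6.656 × 10^-3 × 105.99 = 0.7055 g

0.7055 g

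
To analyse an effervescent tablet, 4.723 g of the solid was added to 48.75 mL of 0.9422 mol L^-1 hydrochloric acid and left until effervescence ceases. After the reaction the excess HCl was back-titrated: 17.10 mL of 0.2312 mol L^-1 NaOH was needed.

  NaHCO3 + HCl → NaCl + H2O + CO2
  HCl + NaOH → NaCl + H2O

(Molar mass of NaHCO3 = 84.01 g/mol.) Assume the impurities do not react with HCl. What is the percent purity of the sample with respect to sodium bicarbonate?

n(HCl) added = 0.04875 × 0.9422 = 0.04593 mol
n(NaOH) used in back-titration = 0.01710 × 0.2312 = 3.954 × 10^-3 mol
n(HCl) left over = 3.954 × 10^-3 mol (1:1 ratio)
n(HCl) consumed by analyte = 0.04593 − 3.954 × 10^-3 = 0.04198 mol
n(NaHCO3) = 0.04198 mol (1:1 ratio)
mass of NaHCO3 = 0.04198 × 84.01 = 3.527 g
% NaHCO3 = 3.527 / 4.723 × 100 = 74.67 %

74.67 %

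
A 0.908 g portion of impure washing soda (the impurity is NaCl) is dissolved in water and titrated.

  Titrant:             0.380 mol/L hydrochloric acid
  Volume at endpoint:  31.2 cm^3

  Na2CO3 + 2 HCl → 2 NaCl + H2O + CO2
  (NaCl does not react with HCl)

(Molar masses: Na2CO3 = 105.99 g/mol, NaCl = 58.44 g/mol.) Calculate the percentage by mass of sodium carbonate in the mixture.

n(HCl) = 0.0312 × 0.380 = 0.0119 mol
Let x = n(Na2CO3), y = n(NaCl).
Titrant: 2x = 0.0119;  mass: 105.99x + 58.44y = 0.908
Solving, x = 5.93 × 10^-3 mol, y = 4.79 × 10^-3 mol
mass of Na2CO3 = 5.93 × 10^-3 × 105.99 = 0.628 g
% Na2CO3 = 0.628 / 0.908 × 100 = 69.2 %

69.2 %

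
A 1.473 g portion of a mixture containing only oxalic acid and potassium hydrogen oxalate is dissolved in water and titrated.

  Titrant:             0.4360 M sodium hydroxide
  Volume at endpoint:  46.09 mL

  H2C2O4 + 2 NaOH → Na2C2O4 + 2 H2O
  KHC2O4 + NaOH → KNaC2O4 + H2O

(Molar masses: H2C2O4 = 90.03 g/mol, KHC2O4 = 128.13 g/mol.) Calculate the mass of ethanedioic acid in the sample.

n(NaOH) = 0.04609 × 0.4360 = 0.02010 mol
Let x = n(H2C2O4), y = n(KHC2O4).
Titrant: 2x + 1y = 0.02010;  mass: 90.03x + 128.13y = 1.473
Solving, x = 6.628 × 10^-3 mol, y = 6.839 × 10^-3 mol
mass of H2C2O4 = 6.628 × 10^-3 × 90.03 = 0.5967 g

0.5967 g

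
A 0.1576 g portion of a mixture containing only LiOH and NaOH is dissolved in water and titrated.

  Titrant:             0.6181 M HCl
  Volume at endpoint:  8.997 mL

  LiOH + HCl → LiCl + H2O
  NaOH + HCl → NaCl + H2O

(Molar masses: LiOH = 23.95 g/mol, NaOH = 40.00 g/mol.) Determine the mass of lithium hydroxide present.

0.09676 g

n(HCl) = 0.008997 × 0.6181 = 5.561 × 10^-3 mol
Let x = n(LiOH), y = n(NaOH).
Titrant: 1x + 1y = 5.561 × 10^-3;  mass: 23.95x + 40.00y = 0.1576
Solving, x = 4.040 × 10^-3 mol, y = 1.521 × 10^-3 mol
mass of LiOH = 4.040 × 10^-3 × 23.95 = 0.09676 g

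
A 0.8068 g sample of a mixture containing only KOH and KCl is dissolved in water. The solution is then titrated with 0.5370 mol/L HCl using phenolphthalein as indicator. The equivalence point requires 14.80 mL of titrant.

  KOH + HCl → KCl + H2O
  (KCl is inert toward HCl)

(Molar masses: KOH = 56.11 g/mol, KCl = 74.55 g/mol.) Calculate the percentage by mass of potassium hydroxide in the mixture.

n(HCl) = 0.01480 × 0.5370 = 7.948 × 10^-3 mol
Let x = n(KOH), y = n(KCl).
Titrant: 1x = 7.948 × 10^-3;  mass: 56.11x + 74.55y = 0.8068
Solving, x = 7.948 × 10^-3 mol, y = 4.841 × 10^-3 mol
mass of KOH = 7.948 × 10^-3 × 56.11 = 0.4459 g
% KOH = 0.4459 / 0.8068 × 100 = 55.27 %

55.27 %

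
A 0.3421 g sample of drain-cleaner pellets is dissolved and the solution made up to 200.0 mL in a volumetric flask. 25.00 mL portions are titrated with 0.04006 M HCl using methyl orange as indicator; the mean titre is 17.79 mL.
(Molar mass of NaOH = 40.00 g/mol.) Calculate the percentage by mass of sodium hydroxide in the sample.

66.66 %

NaOH + HCl → NaCl + H2O
n(HCl) per titration = 0.01779 × 0.04006 = 7.127 × 10^-4 mol
n(NaOH) in each aliquot = 7.127 × 10^-4 mol (1:1 ratio)
n(NaOH) in the whole flask = 7.127 × 10^-4 × 200.0/25.00 = 5.701 × 10^-3 mol
mass of NaOH = 5.701 × 10^-3 × 40.00 = 0.2281 g
% NaOH = 0.2281 / 0.3421 × 100 = 66.66 %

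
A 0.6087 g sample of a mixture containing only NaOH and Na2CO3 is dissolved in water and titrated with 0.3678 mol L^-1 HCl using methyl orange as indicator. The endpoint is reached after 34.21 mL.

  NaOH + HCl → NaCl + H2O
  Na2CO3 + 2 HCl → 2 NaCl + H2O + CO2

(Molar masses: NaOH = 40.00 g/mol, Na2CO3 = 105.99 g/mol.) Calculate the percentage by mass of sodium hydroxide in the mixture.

29.38 %

n(HCl) = 0.03421 × 0.3678 = 0.01258 mol
Let x = n(NaOH), y = n(Na2CO3).
Titrant: 1x + 2y = 0.01258;  mass: 40.00x + 105.99y = 0.6087
Solving, x = 4.471 × 10^-3 mol, y = 4.056 × 10^-3 mol
mass of NaOH = 4.471 × 10^-3 × 40.00 = 0.1789 g
% NaOH = 0.1789 / 0.6087 × 100 = 29.38 %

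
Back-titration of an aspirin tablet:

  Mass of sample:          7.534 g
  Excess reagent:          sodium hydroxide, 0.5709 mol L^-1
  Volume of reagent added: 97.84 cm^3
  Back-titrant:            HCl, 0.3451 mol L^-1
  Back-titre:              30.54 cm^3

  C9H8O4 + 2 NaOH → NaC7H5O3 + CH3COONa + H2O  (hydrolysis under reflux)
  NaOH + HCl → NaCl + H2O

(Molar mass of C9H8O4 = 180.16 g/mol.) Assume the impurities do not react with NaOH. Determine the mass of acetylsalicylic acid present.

4.082 g

n(NaOH) added = 0.09784 × 0.5709 = 0.05586 mol
n(HCl) used in back-titration = 0.03054 × 0.3451 = 0.01054 mol
n(NaOH) left over = 0.01054 mol (1:1 ratio)
n(NaOH) consumed by analyte = 0.05586 − 0.01054 = 0.04532 mol
From the 1:2 ratio, n(C9H8O4) = 1/2 × 0.04532 = 0.02266 mol
mass of C9H8O4 = 0.02266 × 180.16 = 4.082 g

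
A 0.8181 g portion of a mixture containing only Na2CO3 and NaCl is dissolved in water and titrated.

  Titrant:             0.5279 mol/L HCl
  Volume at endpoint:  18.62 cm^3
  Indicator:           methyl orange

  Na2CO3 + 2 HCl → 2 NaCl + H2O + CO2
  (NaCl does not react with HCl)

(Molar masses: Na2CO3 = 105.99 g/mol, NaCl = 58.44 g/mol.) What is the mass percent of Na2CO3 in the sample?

n(HCl) = 0.01862 × 0.5279 = 9.829 × 10^-3 mol
Let x = n(Na2CO3), y = n(NaCl).
Titrant: 2x = 9.829 × 10^-3;  mass: 105.99x + 58.44y = 0.8181
Solving, x = 4.915 × 10^-3 mol, y = 5.085 × 10^-3 mol
mass of Na2CO3 = 4.915 × 10^-3 × 105.99 = 0.5209 g
% Na2CO3 = 0.5209 / 0.8181 × 100 = 63.67 %

63.67 %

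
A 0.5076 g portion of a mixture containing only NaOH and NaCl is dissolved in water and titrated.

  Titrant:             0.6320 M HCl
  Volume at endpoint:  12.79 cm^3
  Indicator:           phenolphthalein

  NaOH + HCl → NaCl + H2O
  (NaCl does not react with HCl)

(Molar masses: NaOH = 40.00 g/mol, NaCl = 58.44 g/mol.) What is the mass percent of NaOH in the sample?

n(HCl) = 0.01279 × 0.6320 = 8.083 × 10^-3 mol
Let x = n(NaOH), y = n(NaCl).
Titrant: 1x = 8.083 × 10^-3;  mass: 40.00x + 58.44y = 0.5076
Solving, x = 8.083 × 10^-3 mol, y = 3.153 × 10^-3 mol
mass of NaOH = 8.083 × 10^-3 × 40.00 = 0.3233 g
% NaOH = 0.3233 / 0.5076 × 100 = 63.70 %

63.70 %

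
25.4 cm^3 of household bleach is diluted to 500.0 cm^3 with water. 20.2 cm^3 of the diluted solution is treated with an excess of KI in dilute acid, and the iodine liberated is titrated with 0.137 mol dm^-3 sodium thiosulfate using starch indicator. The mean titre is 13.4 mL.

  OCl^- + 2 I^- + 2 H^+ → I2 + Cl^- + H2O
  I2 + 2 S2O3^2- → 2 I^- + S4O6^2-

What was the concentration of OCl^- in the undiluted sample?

n(S2O3^2-) = 0.0134 × 0.137 = 1.84 × 10^-3 mol
n(I2) = n(S2O3^2-)/2 = 9.18 × 10^-4 mol
n(OCl^-) in the aliquot = 9.18 × 10^-4 mol (1:1 ratio)
[OCl^-]_dilute = 9.18 × 10^-4 / 0.0202 = 0.0454 mol/L
[OCl^-]_original = 0.0454 × 500.0/25.4 = 0.894 mol/L

0.894 mol/L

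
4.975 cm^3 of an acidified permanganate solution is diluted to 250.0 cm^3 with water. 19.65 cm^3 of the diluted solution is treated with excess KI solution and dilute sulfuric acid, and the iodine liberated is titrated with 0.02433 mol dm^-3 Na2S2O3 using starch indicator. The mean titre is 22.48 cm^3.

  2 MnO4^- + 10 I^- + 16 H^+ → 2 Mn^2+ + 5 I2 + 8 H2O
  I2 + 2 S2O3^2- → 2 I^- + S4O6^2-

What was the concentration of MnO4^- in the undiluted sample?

0.2797 mol/L

n(S2O3^2-) = 0.02248 × 0.02433 = 5.469 × 10^-4 mol
n(I2) = n(S2O3^2-)/2 = 2.735 × 10^-4 mol
From the 2:5 ratio, n(MnO4^-) in the aliquot = 2/5 × 2.735 × 10^-4 = 1.094 × 10^-4 mol
[MnO4^-]_dilute = 1.094 × 10^-4 / 0.01965 = 0.005567 mol/L
[MnO4^-]_original = 0.005567 × 250.0/4.975 = 0.2797 mol/L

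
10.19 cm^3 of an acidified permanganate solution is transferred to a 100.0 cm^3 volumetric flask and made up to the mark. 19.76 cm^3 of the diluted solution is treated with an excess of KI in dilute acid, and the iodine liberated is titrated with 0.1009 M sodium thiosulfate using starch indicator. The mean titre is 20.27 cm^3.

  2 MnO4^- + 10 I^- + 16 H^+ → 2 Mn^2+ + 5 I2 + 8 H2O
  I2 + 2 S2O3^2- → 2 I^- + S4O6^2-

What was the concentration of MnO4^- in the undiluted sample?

0.2031 M

n(S2O3^2-) = 0.02027 × 0.1009 = 2.045 × 10^-3 mol
n(I2) = n(S2O3^2-)/2 = 1.023 × 10^-3 mol
From the 2:5 ratio, n(MnO4^-) in the aliquot = 2/5 × 1.023 × 10^-3 = 4.090 × 10^-4 mol
[MnO4^-]_dilute = 4.090 × 10^-4 / 0.01976 = 0.02070 mol/L
[MnO4^-]_original = 0.02070 × 100.0/10.19 = 0.2031 mol/L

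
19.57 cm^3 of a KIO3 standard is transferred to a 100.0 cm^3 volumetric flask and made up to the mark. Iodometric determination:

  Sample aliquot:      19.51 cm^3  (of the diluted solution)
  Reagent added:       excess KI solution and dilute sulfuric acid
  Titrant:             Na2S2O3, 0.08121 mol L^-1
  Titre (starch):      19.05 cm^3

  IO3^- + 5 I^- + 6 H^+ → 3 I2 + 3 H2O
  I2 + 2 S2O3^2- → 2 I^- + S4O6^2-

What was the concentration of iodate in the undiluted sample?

n(S2O3^2-) = 0.01905 × 0.08121 = 1.547 × 10^-3 mol
n(I2) = n(S2O3^2-)/2 = 7.735 × 10^-4 mol
From the 1:3 ratio, n(IO3^-) in the aliquot = 1/3 × 7.735 × 10^-4 = 2.578 × 10^-4 mol
[IO3^-]_dilute = 2.578 × 10^-4 / 0.01951 = 0.01322 mol/L
[IO3^-]_original = 0.01322 × 100.0/19.57 = 0.06753 mol/L

0.06753 mol/L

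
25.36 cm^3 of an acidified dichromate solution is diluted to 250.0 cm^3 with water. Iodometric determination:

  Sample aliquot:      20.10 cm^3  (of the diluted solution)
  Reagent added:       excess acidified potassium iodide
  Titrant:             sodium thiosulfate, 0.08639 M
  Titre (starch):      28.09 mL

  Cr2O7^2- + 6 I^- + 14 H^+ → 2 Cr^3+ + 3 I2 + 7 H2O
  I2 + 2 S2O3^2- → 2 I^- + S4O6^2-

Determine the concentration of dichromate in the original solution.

n(S2O3^2-) = 0.02809 × 0.08639 = 2.427 × 10^-3 mol
n(I2) = n(S2O3^2-)/2 = 1.213 × 10^-3 mol
From the 1:3 ratio, n(Cr2O7^2-) in the aliquot = 1/3 × 1.213 × 10^-3 = 4.044 × 10^-4 mol
[Cr2O7^2-]_dilute = 4.044 × 10^-4 / 0.02010 = 0.02012 mol/L
[Cr2O7^2-]_original = 0.02012 × 250.0/25.36 = 0.1984 mol/L

0.1984 M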